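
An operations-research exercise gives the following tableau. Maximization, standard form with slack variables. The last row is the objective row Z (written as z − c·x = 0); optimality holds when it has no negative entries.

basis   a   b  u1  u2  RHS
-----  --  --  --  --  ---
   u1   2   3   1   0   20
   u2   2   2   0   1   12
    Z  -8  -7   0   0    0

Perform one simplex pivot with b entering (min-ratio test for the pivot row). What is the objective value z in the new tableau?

42

Ratio test on column b — row 1: 20/3 = 20/3; row 2: 12/2 = 6. Minimum is 6 at row 2 (u2 leaves); pivot element 2.
Pivot on row 2; the Z-row RHS becomes 0 − (-7)·6 = 42.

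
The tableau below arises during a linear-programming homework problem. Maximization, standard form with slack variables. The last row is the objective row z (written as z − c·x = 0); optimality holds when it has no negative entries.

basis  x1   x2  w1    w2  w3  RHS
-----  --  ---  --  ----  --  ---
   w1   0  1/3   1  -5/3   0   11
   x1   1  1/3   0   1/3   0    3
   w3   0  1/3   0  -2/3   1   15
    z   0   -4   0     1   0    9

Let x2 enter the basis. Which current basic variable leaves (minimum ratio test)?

x1

Column x2 entries and ratios — w1: 11/(1/3) = 33; x1: 3/(1/3) = 9; w3: 15/(1/3) = 45.
Smallest ratio is 9 in the row of x1, so x1 leaves.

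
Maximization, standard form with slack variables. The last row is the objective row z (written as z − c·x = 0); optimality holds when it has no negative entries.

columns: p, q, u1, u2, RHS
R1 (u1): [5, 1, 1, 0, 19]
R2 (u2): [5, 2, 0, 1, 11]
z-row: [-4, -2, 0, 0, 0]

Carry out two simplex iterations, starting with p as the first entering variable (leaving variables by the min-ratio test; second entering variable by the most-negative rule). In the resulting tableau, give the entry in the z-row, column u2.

Ratio test on column p — row 1: 19/5 = 19/5; row 2: 11/5 = 11/5. Minimum is 11/5 at row 2 (u2 leaves); pivot element 5.
Divide row 2 by 5; eliminate column p from the other rows.
Second iteration: most negative z-row entry is -2/5 in column q, so q enters.
Ratio test on column q — row 1: entry -1 ≤ 0; row 2: (11/5)/(2/5) = 11/2. Minimum is 11/2 at row 2 (p leaves); pivot element 2/5.
Divide row 2 by 2/5; eliminate column q from the other rows.
After both pivots, the entry at the z-row, column u2 is 1.

1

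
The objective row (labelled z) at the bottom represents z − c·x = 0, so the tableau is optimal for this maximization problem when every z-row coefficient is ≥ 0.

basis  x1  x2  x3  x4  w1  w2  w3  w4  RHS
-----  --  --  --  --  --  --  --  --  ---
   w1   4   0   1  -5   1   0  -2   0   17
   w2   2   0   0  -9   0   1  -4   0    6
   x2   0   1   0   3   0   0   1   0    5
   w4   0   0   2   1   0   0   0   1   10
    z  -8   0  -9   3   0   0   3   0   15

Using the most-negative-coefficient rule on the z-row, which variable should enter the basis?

x3

Negative z-row entries: x1: -8, x3: -9.
The most negative is -9 in column x3, so x3 enters.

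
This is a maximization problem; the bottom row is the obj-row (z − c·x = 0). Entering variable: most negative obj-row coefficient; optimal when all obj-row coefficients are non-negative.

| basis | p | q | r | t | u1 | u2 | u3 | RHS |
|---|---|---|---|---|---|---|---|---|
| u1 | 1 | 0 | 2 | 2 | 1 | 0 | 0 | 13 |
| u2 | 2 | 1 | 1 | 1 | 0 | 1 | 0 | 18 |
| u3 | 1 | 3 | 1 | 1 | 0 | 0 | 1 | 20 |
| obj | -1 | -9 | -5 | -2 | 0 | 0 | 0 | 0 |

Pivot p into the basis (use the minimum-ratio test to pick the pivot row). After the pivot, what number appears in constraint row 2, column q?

1/2

Ratio test on column p — row 1: 13/1 = 13; row 2: 18/2 = 9; row 3: 20/1 = 20. Minimum is 9 at row 2 (u2 leaves); pivot element 2.
Divide row 2 by 2; eliminate column p from the other rows.
In the new row 2, the q entry is the old entry divided by the pivot: 1/2 = 1/2.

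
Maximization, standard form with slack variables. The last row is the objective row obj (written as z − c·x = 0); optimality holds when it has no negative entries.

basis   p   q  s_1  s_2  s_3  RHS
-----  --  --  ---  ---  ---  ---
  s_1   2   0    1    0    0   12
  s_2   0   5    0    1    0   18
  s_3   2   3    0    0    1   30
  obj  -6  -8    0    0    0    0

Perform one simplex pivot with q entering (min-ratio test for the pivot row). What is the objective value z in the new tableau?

Ratio test on column q — row 1: entry 0 ≤ 0; row 2: 18/5 = 18/5; row 3: 30/3 = 10. Minimum is 18/5 at row 2 (s_2 leaves); pivot element 5.
Pivot on row 2; the obj-row RHS becomes 0 − (-8)·(18/5) = 144/5.

144/5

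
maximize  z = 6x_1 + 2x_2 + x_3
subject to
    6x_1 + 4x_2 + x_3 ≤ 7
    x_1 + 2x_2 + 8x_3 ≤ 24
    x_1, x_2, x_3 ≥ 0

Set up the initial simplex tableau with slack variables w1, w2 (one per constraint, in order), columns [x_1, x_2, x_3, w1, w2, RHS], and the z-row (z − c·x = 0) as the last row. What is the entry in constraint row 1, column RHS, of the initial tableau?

The RHS of constraint 1 is b_1 = 7.

7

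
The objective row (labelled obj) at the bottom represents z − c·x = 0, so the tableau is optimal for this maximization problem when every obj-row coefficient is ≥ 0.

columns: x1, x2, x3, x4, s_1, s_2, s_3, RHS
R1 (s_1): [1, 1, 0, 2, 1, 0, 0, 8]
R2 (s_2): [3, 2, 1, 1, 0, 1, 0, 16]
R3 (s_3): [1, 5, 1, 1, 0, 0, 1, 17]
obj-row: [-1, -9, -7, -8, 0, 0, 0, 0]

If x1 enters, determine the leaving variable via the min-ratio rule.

s_2

Column x1 entries and ratios — s_1: 8/1 = 8; s_2: 16/3 = 16/3; s_3: 17/1 = 17.
Smallest ratio is 16/3 in the row of s_2, so s_2 leaves.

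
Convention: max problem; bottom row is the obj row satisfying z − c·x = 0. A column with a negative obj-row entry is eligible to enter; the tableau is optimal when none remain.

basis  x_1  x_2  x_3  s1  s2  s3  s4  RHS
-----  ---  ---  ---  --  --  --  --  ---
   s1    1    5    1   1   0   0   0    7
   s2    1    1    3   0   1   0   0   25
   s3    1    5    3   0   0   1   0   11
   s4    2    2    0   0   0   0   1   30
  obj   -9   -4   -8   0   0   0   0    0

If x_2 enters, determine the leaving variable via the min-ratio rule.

s1

Column x_2 entries and ratios — s1: 7/5 = 7/5; s2: 25/1 = 25; s3: 11/5 = 11/5; s4: 30/2 = 15.
Smallest ratio is 7/5 in the row of s1, so s1 leaves.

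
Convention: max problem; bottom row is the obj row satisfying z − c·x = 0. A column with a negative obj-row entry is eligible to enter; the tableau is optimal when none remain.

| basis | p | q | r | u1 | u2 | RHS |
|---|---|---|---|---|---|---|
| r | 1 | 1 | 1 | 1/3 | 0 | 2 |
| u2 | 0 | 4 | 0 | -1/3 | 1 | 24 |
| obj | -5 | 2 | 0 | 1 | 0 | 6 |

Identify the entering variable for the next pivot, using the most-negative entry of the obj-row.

p

Negative obj-row entries: p: -5.
The most negative is -5 in column p, so p enters.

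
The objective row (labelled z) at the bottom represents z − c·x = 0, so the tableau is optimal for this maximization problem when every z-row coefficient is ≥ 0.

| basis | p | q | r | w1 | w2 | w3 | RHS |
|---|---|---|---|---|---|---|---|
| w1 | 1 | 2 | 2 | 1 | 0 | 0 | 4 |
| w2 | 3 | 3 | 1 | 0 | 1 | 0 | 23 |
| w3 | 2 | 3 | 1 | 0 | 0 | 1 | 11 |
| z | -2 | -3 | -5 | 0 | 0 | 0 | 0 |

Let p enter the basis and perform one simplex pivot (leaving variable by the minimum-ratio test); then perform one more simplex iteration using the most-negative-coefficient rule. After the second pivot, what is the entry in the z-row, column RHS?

10

Ratio test on column p — row 1: 4/1 = 4; row 2: 23/3 = 23/3; row 3: 11/2 = 11/2. Minimum is 4 at row 1 (w1 leaves); pivot element 1.
Divide row 1 by 1; eliminate column p from the other rows.
Second iteration: most negative z-row entry is -1 in column r, so r enters.
Ratio test on column r — row 1: 4/2 = 2; row 2: entry -5 ≤ 0; row 3: entry -3 ≤ 0. Minimum is 2 at row 1 (p leaves); pivot element 2.
Divide row 1 by 2; eliminate column r from the other rows.
After both pivots, the entry at the z-row, column RHS is 10.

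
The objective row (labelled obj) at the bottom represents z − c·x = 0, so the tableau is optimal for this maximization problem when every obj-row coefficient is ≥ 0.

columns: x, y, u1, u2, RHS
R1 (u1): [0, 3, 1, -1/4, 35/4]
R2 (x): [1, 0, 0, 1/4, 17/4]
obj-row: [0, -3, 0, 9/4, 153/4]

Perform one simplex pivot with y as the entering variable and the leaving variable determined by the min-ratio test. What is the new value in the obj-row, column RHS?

Ratio test on column y — row 1: (35/4)/3 = 35/12; row 2: entry 0 ≤ 0. Minimum is 35/12 at row 1 (u1 leaves); pivot element 3.
Divide row 1 by 3; eliminate column y from the other rows.
obj-row update in column RHS: 153/4 − (-3)·(35/12) = 47.

47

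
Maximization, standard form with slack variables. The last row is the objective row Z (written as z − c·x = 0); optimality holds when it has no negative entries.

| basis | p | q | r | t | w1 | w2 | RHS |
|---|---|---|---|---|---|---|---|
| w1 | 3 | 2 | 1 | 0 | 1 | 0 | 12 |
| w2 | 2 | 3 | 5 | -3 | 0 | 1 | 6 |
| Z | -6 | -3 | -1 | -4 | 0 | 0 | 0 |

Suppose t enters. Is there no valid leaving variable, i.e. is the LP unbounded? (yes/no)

yes

Every constraint-row entry in column t is ≤ 0, so increasing t is unbounded.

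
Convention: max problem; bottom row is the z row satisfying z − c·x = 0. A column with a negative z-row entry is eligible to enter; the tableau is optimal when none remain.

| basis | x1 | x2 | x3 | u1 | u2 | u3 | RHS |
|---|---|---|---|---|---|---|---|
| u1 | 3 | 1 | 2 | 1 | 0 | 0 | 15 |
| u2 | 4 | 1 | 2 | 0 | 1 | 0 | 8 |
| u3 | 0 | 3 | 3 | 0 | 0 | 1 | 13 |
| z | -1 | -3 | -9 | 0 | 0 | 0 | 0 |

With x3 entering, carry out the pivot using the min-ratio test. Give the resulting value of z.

36

Ratio test on column x3 — row 1: 15/2 = 15/2; row 2: 8/2 = 4; row 3: 13/3 = 13/3. Minimum is 4 at row 2 (u2 leaves); pivot element 2.
Pivot on row 2; the z-row RHS becomes 0 − (-9)·4 = 36.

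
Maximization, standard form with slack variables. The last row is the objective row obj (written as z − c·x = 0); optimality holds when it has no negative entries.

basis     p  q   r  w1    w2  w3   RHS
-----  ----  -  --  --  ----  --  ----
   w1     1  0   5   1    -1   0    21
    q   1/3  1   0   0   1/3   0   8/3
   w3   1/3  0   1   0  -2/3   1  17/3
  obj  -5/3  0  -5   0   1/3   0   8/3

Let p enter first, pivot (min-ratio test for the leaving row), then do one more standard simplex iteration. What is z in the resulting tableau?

29

Ratio test on column p — row 1: 21/1 = 21; row 2: (8/3)/(1/3) = 8; row 3: (17/3)/(1/3) = 17. Minimum is 8 at row 2 (q leaves); pivot element 1/3.
Pivot on row 2; the obj-row RHS becomes 8/3 − (-5/3)·8 = 16.
Next entering variable (most negative obj-row entry -5): r.
Ratio test on column r — row 1: 13/5 = 13/5; row 2: entry 0 ≤ 0; row 3: 3/1 = 3. Minimum is 13/5 at row 1 (w1 leaves); pivot element 5.
After the second pivot the obj-row RHS is 16 − (-5)·(13/5) = 29.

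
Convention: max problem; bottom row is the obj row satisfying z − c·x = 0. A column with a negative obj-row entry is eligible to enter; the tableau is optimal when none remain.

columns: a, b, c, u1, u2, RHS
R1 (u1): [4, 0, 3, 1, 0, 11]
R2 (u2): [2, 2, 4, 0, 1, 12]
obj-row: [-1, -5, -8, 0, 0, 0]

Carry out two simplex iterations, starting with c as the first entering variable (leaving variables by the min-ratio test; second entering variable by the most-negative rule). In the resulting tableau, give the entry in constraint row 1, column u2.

0

Ratio test on column c — row 1: 11/3 = 11/3; row 2: 12/4 = 3. Minimum is 3 at row 2 (u2 leaves); pivot element 4.
Divide row 2 by 4; eliminate column c from the other rows.
Second iteration: most negative obj-row entry is -1 in column b, so b enters.
Ratio test on column b — row 1: entry -3/2 ≤ 0; row 2: 3/(1/2) = 6. Minimum is 6 at row 2 (c leaves); pivot element 1/2.
Divide row 2 by 1/2; eliminate column b from the other rows.
After both pivots, the entry at constraint row 1, column u2 is 0.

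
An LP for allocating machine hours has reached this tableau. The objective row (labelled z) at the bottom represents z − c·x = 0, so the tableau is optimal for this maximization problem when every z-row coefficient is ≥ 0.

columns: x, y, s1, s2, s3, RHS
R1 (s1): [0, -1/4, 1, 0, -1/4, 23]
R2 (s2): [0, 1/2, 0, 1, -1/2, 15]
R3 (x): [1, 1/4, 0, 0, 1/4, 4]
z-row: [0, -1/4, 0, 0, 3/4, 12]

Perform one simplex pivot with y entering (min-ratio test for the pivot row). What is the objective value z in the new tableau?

Ratio test on column y — row 1: entry -1/4 ≤ 0; row 2: 15/(1/2) = 30; row 3: 4/(1/4) = 16. Minimum is 16 at row 3 (x leaves); pivot element 1/4.
Pivot on row 3; the z-row RHS becomes 12 − (-1/4)·16 = 16.

16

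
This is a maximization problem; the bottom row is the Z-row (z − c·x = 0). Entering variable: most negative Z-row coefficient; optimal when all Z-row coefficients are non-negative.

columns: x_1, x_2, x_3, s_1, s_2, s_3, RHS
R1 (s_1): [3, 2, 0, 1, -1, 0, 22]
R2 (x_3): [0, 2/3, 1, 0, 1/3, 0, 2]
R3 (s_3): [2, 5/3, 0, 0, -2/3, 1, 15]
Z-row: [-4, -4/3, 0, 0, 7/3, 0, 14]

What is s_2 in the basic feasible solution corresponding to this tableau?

s_2 is not in the basis, so in the current basic feasible solution s_2 = 0.

0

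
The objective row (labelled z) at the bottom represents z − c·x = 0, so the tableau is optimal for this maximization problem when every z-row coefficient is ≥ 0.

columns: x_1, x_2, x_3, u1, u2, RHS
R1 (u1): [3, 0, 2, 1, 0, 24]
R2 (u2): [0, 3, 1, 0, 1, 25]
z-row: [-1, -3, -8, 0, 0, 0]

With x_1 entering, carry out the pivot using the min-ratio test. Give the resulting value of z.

8

Ratio test on column x_1 — row 1: 24/3 = 8; row 2: entry 0 ≤ 0. Minimum is 8 at row 1 (u1 leaves); pivot element 3.
Pivot on row 1; the z-row RHS becomes 0 − (-1)·8 = 8.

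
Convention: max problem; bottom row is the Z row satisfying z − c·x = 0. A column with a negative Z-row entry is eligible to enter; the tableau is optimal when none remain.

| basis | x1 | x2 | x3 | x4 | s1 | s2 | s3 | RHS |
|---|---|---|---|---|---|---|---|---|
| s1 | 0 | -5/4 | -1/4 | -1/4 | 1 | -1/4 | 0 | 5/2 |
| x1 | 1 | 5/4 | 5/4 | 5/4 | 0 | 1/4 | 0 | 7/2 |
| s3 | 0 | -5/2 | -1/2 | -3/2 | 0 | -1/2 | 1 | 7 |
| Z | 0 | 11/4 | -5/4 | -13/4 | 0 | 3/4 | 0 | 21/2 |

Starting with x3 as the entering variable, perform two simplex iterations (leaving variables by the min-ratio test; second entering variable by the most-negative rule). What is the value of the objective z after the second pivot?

Ratio test on column x3 — row 1: entry -1/4 ≤ 0; row 2: (7/2)/(5/4) = 14/5; row 3: entry -1/2 ≤ 0. Minimum is 14/5 at row 2 (x1 leaves); pivot element 5/4.
Pivot on row 2; the Z-row RHS becomes 21/2 − (-5/4)·(14/5) = 14.
Next entering variable (most negative Z-row entry -2): x4.
Ratio test on column x4 — row 1: entry 0 ≤ 0; row 2: (14/5)/1 = 14/5; row 3: entry -1 ≤ 0. Minimum is 14/5 at row 2 (x3 leaves); pivot element 1.
After the second pivot the Z-row RHS is 14 − (-2)·(14/5) = 98/5.

98/5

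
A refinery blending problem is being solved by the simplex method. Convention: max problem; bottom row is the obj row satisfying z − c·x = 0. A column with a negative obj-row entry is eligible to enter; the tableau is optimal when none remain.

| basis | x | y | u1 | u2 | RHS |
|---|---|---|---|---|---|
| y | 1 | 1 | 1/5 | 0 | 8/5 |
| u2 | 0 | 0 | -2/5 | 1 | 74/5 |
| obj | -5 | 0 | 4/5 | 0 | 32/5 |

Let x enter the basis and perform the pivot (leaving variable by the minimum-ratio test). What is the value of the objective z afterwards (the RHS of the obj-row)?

72/5

Ratio test on column x — row 1: (8/5)/1 = 8/5; row 2: entry 0 ≤ 0. Minimum is 8/5 at row 1 (y leaves); pivot element 1.
Pivot on row 1; the obj-row RHS becomes 32/5 − (-5)·(8/5) = 72/5.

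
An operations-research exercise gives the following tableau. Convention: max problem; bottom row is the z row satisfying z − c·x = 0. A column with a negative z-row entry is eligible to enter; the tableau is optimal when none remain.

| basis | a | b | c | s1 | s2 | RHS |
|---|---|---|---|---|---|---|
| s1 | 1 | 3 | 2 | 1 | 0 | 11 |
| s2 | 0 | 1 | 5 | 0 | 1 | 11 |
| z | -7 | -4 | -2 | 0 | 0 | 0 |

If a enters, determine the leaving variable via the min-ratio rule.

s1

Column a entries and ratios — s1: 11/1 = 11; s2: 0 ≤ 0, skip.
Smallest ratio is 11 in the row of s1, so s1 leaves.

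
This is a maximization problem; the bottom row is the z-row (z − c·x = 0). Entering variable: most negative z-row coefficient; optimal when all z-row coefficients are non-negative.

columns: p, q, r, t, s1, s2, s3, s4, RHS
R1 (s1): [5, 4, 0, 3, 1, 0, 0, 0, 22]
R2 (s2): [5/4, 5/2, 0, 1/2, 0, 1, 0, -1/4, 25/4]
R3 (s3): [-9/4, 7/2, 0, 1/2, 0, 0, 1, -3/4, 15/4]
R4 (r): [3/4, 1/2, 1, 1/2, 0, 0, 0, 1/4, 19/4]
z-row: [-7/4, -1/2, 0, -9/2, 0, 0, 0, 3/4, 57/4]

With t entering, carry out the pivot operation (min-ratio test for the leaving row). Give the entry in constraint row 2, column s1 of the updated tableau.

Ratio test on column t — row 1: 22/3 = 22/3; row 2: (25/4)/(1/2) = 25/2; row 3: (15/4)/(1/2) = 15/2; row 4: (19/4)/(1/2) = 19/2. Minimum is 22/3 at row 1 (s1 leaves); pivot element 3.
Divide row 1 by 3; eliminate column t from the other rows.
Row 2 update in column s1: 0 − (1/2)·(1/3) = -1/6.

-1/6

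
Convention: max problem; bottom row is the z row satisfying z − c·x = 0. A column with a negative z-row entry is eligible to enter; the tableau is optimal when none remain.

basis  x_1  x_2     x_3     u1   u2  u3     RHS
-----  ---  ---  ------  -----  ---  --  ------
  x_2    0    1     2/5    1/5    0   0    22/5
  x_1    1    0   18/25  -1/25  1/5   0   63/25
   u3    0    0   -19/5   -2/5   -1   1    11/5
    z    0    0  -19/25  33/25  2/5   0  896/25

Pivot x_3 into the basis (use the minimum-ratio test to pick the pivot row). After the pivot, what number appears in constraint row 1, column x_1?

Ratio test on column x_3 — row 1: (22/5)/(2/5) = 11; row 2: (63/25)/(18/25) = 7/2; row 3: entry -19/5 ≤ 0. Minimum is 7/2 at row 2 (x_1 leaves); pivot element 18/25.
Divide row 2 by 18/25; eliminate column x_3 from the other rows.
Row 1 update in column x_1: 0 − (2/5)·(25/18) = -5/9.

-5/9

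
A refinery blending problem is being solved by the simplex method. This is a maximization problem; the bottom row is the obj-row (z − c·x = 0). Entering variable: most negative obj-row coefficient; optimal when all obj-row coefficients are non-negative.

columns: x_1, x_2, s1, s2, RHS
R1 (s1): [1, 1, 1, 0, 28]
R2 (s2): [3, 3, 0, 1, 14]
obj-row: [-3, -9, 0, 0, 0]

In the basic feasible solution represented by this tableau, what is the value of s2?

14

s2 is basic (row 2); its value is the RHS of that row, 14.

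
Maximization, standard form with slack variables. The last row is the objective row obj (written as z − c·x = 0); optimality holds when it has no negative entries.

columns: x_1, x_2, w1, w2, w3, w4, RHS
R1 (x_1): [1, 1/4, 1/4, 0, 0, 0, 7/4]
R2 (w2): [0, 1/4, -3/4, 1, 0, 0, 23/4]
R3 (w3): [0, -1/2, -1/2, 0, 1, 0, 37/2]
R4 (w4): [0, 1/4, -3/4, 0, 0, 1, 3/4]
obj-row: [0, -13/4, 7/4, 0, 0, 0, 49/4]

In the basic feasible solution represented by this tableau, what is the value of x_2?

0

x_2 is not in the basis, so in the current basic feasible solution x_2 = 0.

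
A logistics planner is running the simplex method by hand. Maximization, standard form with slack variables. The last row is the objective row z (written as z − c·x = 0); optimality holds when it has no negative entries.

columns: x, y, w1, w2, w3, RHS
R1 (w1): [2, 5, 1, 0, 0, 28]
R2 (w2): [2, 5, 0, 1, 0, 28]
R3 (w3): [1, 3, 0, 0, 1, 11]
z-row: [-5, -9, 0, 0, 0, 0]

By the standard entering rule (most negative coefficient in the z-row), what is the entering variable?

Negative z-row entries: x: -5, y: -9.
The most negative is -9 in column y, so y enters.

y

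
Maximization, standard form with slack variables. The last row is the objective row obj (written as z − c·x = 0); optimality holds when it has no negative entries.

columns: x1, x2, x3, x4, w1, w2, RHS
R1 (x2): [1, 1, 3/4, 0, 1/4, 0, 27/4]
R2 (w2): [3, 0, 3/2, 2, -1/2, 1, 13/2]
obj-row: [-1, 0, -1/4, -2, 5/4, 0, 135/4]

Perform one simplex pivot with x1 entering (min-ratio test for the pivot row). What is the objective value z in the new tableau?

Ratio test on column x1 — row 1: (27/4)/1 = 27/4; row 2: (13/2)/3 = 13/6. Minimum is 13/6 at row 2 (w2 leaves); pivot element 3.
Pivot on row 2; the obj-row RHS becomes 135/4 − (-1)·(13/6) = 431/12.

431/12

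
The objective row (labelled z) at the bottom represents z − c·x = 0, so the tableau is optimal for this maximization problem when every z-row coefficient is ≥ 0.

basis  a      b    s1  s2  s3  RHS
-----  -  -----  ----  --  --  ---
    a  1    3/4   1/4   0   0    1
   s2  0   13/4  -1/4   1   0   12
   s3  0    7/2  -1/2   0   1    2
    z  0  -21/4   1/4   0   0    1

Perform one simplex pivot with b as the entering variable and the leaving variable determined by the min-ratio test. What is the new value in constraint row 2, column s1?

Ratio test on column b — row 1: 1/(3/4) = 4/3; row 2: 12/(13/4) = 48/13; row 3: 2/(7/2) = 4/7. Minimum is 4/7 at row 3 (s3 leaves); pivot element 7/2.
Divide row 3 by 7/2; eliminate column b from the other rows.
Row 2 update in column s1: -1/4 − (13/4)·(-1/7) = 3/14.

3/14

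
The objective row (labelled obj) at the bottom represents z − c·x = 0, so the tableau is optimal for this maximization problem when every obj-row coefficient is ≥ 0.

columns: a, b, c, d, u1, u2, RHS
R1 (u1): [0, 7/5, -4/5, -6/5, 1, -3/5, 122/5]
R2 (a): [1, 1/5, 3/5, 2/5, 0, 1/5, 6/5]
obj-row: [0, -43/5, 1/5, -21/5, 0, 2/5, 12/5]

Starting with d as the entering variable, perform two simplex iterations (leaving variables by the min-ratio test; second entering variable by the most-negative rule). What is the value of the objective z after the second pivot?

Ratio test on column d — row 1: entry -6/5 ≤ 0; row 2: (6/5)/(2/5) = 3. Minimum is 3 at row 2 (a leaves); pivot element 2/5.
Pivot on row 2; the obj-row RHS becomes 12/5 − (-21/5)·3 = 15.
Next entering variable (most negative obj-row entry -13/2): b.
Ratio test on column b — row 1: 28/2 = 14; row 2: 3/(1/2) = 6. Minimum is 6 at row 2 (d leaves); pivot element 1/2.
After the second pivot the obj-row RHS is 15 − (-13/2)·6 = 54.

54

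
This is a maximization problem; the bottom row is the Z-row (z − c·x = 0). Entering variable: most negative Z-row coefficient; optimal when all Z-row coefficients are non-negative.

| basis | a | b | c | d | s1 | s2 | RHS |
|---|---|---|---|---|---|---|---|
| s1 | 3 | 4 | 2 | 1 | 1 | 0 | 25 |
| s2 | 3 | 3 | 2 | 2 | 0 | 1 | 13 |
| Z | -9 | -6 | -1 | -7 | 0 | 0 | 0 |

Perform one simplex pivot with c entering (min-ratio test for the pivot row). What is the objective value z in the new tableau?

13/2

Ratio test on column c — row 1: 25/2 = 25/2; row 2: 13/2 = 13/2. Minimum is 13/2 at row 2 (s2 leaves); pivot element 2.
Pivot on row 2; the Z-row RHS becomes 0 − (-1)·(13/2) = 13/2.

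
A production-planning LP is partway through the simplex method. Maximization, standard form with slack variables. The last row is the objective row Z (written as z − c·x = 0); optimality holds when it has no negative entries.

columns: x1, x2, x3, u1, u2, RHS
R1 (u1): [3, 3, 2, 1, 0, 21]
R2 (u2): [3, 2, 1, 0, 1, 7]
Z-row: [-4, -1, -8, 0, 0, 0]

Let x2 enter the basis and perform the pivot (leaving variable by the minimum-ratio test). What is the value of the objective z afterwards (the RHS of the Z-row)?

7/2

Ratio test on column x2 — row 1: 21/3 = 7; row 2: 7/2 = 7/2. Minimum is 7/2 at row 2 (u2 leaves); pivot element 2.
Pivot on row 2; the Z-row RHS becomes 0 − (-1)·(7/2) = 7/2.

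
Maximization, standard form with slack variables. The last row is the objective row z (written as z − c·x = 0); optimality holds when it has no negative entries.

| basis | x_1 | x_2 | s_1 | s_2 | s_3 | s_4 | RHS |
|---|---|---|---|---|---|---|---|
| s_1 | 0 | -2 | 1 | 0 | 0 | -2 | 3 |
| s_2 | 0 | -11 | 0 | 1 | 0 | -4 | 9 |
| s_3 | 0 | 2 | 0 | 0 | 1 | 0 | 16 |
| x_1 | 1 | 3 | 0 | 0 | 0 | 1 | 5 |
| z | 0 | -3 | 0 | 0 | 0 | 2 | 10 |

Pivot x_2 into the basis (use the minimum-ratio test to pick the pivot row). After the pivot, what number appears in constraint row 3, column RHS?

Ratio test on column x_2 — row 1: entry -2 ≤ 0; row 2: entry -11 ≤ 0; row 3: 16/2 = 8; row 4: 5/3 = 5/3. Minimum is 5/3 at row 4 (x_1 leaves); pivot element 3.
Divide row 4 by 3; eliminate column x_2 from the other rows.
Row 3 update in column RHS: 16 − 2·(5/3) = 38/3.

38/3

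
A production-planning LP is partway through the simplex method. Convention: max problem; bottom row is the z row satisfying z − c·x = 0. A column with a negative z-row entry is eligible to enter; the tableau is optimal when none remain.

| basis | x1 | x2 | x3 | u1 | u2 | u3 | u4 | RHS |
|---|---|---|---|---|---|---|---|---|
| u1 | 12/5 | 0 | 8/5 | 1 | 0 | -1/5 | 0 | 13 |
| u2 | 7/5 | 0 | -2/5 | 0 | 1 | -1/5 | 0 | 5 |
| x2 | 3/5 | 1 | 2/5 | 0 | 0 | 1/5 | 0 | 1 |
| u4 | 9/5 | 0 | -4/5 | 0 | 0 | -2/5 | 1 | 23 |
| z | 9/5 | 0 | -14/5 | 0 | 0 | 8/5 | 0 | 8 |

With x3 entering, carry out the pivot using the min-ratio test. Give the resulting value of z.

15

Ratio test on column x3 — row 1: 13/(8/5) = 65/8; row 2: entry -2/5 ≤ 0; row 3: 1/(2/5) = 5/2; row 4: entry -4/5 ≤ 0. Minimum is 5/2 at row 3 (x2 leaves); pivot element 2/5.
Pivot on row 3; the z-row RHS becomes 8 − (-14/5)·(5/2) = 15.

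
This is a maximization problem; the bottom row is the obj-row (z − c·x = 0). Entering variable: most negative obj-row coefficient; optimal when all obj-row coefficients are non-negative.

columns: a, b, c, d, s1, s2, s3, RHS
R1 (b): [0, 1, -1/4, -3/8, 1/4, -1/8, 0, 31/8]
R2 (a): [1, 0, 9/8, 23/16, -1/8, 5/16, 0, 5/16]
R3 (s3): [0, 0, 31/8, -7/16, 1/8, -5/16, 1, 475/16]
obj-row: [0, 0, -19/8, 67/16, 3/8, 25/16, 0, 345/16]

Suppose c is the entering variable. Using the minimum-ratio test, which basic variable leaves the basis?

a

Column c entries and ratios — b: -1/4 ≤ 0, skip; a: (5/16)/(9/8) = 5/18; s3: (475/16)/(31/8) = 475/62.
Smallest ratio is 5/18 in the row of a, so a leaves.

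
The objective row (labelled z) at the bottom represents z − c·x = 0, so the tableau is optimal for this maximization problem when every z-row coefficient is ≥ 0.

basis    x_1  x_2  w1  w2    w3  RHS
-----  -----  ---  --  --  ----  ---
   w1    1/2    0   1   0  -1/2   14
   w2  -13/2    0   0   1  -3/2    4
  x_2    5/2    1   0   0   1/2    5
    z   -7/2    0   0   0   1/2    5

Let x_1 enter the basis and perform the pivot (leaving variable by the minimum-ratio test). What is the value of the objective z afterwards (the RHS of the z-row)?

Ratio test on column x_1 — row 1: 14/(1/2) = 28; row 2: entry -13/2 ≤ 0; row 3: 5/(5/2) = 2. Minimum is 2 at row 3 (x_2 leaves); pivot element 5/2.
Pivot on row 3; the z-row RHS becomes 5 − (-7/2)·2 = 12.

12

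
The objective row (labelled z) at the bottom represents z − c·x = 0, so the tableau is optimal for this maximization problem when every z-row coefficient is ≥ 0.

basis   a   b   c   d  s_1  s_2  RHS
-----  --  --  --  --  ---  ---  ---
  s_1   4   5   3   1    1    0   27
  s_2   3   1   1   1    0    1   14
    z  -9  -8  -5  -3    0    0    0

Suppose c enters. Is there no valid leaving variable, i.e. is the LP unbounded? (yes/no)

Column c has positive entries in row(s) 1, 2, so the ratio test bounds it — not unbounded.

no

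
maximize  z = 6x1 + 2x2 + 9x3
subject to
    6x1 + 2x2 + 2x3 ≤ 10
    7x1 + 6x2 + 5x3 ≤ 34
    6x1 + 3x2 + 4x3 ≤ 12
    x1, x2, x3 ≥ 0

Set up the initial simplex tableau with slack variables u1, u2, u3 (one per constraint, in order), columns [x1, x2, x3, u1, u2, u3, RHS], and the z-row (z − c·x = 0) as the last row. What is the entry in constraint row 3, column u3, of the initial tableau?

Slack u3 belongs to constraint 3; its column is the unit vector e_3, so the entry in row 3 is 1.

1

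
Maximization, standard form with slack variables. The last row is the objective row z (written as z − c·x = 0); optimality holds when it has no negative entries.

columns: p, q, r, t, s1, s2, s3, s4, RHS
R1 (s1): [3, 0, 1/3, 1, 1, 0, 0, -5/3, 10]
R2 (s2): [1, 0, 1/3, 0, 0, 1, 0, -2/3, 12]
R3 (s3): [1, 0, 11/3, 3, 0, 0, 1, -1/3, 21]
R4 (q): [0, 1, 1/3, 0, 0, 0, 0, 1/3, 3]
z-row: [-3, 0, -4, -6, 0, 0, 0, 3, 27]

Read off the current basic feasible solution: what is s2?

s2 is basic (row 2); its value is the RHS of that row, 12.

12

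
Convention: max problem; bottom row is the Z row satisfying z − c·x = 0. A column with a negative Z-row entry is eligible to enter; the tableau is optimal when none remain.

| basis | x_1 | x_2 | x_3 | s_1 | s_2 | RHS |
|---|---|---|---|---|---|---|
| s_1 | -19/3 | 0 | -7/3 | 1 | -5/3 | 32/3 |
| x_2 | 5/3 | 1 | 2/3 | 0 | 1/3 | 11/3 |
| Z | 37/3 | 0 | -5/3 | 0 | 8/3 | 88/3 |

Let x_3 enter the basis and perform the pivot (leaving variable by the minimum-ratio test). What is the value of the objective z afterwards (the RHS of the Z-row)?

77/2

Ratio test on column x_3 — row 1: entry -7/3 ≤ 0; row 2: (11/3)/(2/3) = 11/2. Minimum is 11/2 at row 2 (x_2 leaves); pivot element 2/3.
Pivot on row 2; the Z-row RHS becomes 88/3 − (-5/3)·(11/2) = 77/2.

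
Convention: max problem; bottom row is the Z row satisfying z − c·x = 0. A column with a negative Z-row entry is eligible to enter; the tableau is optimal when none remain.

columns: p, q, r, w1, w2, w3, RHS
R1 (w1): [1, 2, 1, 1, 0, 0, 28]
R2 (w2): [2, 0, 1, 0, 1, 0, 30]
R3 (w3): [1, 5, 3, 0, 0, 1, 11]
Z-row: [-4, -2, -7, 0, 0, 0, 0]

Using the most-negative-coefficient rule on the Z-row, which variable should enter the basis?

r

Negative Z-row entries: p: -4, q: -2, r: -7.
The most negative is -7 in column r, so r enters.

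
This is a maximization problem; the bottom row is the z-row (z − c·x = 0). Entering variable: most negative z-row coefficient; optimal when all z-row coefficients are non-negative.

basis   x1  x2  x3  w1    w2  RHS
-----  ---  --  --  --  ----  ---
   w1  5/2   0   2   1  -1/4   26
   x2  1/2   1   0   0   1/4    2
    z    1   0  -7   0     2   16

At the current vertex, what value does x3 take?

0

x3 is not in the basis, so in the current basic feasible solution x3 = 0.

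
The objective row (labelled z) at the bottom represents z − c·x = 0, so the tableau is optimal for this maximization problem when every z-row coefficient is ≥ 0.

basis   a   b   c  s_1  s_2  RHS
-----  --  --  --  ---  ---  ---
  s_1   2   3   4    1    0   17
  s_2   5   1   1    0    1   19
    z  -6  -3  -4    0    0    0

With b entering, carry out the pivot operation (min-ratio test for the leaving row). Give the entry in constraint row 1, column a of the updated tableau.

2/3

Ratio test on column b — row 1: 17/3 = 17/3; row 2: 19/1 = 19. Minimum is 17/3 at row 1 (s_1 leaves); pivot element 3.
Divide row 1 by 3; eliminate column b from the other rows.
In the new row 1, the a entry is the old entry divided by the pivot: 2/3 = 2/3.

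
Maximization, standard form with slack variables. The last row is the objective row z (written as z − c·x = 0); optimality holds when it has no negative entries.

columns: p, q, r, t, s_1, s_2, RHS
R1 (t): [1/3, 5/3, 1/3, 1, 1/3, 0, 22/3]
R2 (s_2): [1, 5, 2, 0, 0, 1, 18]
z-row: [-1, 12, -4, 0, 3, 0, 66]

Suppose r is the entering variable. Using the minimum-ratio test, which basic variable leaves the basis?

Column r entries and ratios — t: (22/3)/(1/3) = 22; s_2: 18/2 = 9.
Smallest ratio is 9 in the row of s_2, so s_2 leaves.

s_2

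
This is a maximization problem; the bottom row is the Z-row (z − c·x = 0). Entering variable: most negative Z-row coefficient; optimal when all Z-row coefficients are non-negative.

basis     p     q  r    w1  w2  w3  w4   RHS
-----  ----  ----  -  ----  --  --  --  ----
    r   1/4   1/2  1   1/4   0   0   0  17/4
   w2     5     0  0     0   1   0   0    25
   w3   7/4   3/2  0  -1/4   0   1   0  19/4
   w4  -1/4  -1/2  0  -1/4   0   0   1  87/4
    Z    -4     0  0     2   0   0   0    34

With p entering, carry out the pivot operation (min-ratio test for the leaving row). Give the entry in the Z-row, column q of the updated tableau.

24/7

Ratio test on column p — row 1: (17/4)/(1/4) = 17; row 2: 25/5 = 5; row 3: (19/4)/(7/4) = 19/7; row 4: entry -1/4 ≤ 0. Minimum is 19/7 at row 3 (w3 leaves); pivot element 7/4.
Divide row 3 by 7/4; eliminate column p from the other rows.
Z-row update in column q: 0 − (-4)·(6/7) = 24/7.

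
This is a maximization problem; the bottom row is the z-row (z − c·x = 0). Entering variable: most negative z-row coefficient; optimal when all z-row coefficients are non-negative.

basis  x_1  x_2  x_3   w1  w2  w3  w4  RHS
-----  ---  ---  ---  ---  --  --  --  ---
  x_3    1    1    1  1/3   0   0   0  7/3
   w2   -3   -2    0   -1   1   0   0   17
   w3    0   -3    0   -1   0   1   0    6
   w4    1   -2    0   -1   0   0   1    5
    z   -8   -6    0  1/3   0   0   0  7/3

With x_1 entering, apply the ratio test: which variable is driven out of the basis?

x_3

Column x_1 entries and ratios — x_3: (7/3)/1 = 7/3; w2: -3 ≤ 0, skip; w3: 0 ≤ 0, skip; w4: 5/1 = 5.
Smallest ratio is 7/3 in the row of x_3, so x_3 leaves.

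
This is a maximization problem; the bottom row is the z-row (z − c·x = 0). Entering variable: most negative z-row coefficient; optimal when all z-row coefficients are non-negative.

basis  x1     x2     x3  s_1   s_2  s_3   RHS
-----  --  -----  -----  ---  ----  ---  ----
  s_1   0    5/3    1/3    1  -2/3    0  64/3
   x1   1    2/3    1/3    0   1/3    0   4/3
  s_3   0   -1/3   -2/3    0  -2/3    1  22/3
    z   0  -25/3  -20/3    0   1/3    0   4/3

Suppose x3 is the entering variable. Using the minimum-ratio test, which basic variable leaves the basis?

x1

Column x3 entries and ratios — s_1: (64/3)/(1/3) = 64; x1: (4/3)/(1/3) = 4; s_3: -2/3 ≤ 0, skip.
Smallest ratio is 4 in the row of x1, so x1 leaves.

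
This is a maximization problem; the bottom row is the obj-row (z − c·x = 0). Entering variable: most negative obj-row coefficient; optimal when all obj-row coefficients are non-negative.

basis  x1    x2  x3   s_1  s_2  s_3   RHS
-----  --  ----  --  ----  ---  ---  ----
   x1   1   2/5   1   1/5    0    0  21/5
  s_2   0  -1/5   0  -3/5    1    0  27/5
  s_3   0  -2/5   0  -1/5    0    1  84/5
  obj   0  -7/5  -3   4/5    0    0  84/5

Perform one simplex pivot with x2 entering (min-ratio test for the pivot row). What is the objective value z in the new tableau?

Ratio test on column x2 — row 1: (21/5)/(2/5) = 21/2; row 2: entry -1/5 ≤ 0; row 3: entry -2/5 ≤ 0. Minimum is 21/2 at row 1 (x1 leaves); pivot element 2/5.
Pivot on row 1; the obj-row RHS becomes 84/5 − (-7/5)·(21/2) = 63/2.

63/2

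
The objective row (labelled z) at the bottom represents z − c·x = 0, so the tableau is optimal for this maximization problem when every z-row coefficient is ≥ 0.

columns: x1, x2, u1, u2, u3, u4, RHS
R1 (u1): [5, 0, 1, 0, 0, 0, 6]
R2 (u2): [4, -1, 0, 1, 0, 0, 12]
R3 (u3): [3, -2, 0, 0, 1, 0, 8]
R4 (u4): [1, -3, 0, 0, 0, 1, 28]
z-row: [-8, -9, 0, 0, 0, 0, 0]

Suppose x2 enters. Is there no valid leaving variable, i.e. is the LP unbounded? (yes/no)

Every constraint-row entry in column x2 is ≤ 0, so increasing x2 is unbounded.

yes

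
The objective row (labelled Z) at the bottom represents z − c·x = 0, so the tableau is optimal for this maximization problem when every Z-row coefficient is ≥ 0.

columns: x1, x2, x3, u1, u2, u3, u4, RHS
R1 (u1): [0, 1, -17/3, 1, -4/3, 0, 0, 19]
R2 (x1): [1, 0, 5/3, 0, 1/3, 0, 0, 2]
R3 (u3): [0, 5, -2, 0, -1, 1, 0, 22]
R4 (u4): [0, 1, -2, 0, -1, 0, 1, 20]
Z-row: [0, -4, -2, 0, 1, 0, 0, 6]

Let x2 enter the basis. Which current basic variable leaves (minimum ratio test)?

Column x2 entries and ratios — u1: 19/1 = 19; x1: 0 ≤ 0, skip; u3: 22/5 = 22/5; u4: 20/1 = 20.
Smallest ratio is 22/5 in the row of u3, so u3 leaves.

u3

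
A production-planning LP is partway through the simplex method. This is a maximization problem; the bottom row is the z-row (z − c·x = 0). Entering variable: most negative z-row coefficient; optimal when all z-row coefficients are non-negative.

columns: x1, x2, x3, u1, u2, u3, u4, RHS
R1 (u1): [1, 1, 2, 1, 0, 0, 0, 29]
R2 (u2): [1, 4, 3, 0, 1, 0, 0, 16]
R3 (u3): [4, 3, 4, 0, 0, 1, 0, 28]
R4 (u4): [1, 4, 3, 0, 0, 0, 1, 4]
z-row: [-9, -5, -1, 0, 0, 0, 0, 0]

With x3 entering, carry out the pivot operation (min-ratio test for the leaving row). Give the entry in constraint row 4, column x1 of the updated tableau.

1/3

Ratio test on column x3 — row 1: 29/2 = 29/2; row 2: 16/3 = 16/3; row 3: 28/4 = 7; row 4: 4/3 = 4/3. Minimum is 4/3 at row 4 (u4 leaves); pivot element 3.
Divide row 4 by 3; eliminate column x3 from the other rows.
In the new row 4, the x1 entry is the old entry divided by the pivot: 1/3 = 1/3.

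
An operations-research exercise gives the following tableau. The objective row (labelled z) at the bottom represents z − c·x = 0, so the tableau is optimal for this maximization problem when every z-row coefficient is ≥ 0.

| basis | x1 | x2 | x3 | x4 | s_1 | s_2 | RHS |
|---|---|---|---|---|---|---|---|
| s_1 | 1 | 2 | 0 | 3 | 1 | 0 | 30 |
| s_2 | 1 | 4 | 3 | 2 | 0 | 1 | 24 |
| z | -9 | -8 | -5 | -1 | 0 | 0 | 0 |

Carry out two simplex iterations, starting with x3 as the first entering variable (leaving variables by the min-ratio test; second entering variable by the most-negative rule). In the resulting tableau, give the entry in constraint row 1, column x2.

-2

Ratio test on column x3 — row 1: entry 0 ≤ 0; row 2: 24/3 = 8. Minimum is 8 at row 2 (s_2 leaves); pivot element 3.
Divide row 2 by 3; eliminate column x3 from the other rows.
Second iteration: most negative z-row entry is -22/3 in column x1, so x1 enters.
Ratio test on column x1 — row 1: 30/1 = 30; row 2: 8/(1/3) = 24. Minimum is 24 at row 2 (x3 leaves); pivot element 1/3.
Divide row 2 by 1/3; eliminate column x1 from the other rows.
After both pivots, the entry at constraint row 1, column x2 is -2.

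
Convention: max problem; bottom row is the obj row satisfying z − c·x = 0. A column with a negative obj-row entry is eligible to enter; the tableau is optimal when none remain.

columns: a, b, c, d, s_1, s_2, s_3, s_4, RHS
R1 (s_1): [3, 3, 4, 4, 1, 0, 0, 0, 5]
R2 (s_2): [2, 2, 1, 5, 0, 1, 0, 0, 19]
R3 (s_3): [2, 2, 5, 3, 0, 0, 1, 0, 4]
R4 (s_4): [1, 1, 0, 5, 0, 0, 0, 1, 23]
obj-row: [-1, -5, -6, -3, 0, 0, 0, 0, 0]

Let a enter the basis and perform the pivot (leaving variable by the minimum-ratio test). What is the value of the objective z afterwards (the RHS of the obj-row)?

Ratio test on column a — row 1: 5/3 = 5/3; row 2: 19/2 = 19/2; row 3: 4/2 = 2; row 4: 23/1 = 23. Minimum is 5/3 at row 1 (s_1 leaves); pivot element 3.
Pivot on row 1; the obj-row RHS becomes 0 − (-1)·(5/3) = 5/3.

5/3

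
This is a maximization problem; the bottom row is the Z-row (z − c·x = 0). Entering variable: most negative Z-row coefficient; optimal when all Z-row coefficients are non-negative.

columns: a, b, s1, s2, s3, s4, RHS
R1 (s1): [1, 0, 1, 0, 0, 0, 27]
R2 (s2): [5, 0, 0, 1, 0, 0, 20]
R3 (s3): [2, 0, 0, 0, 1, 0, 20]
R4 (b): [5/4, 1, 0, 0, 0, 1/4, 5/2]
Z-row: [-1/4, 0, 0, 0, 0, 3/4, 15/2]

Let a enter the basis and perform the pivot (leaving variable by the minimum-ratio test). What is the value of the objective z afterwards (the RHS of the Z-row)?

8

Ratio test on column a — row 1: 27/1 = 27; row 2: 20/5 = 4; row 3: 20/2 = 10; row 4: (5/2)/(5/4) = 2. Minimum is 2 at row 4 (b leaves); pivot element 5/4.
Pivot on row 4; the Z-row RHS becomes 15/2 − (-1/4)·2 = 8.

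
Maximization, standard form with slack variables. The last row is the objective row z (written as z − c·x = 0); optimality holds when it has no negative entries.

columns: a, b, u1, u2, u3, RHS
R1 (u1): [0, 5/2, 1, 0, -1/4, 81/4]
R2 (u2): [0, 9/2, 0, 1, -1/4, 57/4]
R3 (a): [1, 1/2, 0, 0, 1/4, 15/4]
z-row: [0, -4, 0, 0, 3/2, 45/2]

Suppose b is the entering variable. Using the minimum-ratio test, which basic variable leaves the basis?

Column b entries and ratios — u1: (81/4)/(5/2) = 81/10; u2: (57/4)/(9/2) = 19/6; a: (15/4)/(1/2) = 15/2.
Smallest ratio is 19/6 in the row of u2, so u2 leaves.

u2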